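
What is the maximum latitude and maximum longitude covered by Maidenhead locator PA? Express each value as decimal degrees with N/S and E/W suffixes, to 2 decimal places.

Field P=15, A=0: +15·20° lon, +0·10° lat → SW at lon 120°, lat -90°.
Cell spans 20° lon × 10° lat. NE corner is SW corner plus one full cell.
latitude 80.00° S, longitude 140.00° E.

80.00° S, 140.00° E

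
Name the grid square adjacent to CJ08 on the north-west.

BJ99

Longitude square 0; −1 → -1, wraps to 9, carry into field.
Longitude field C = 2; −1 → 1 = B.
Latitude square 8; +1 → 9.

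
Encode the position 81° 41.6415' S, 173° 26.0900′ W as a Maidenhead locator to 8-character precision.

Add 180° to longitude and 90° to latitude: 6.56517, 8.30598.
Field: 6.56517/20 → 0 → A, 8.30598/10 → 0 → A; chars AA.
Square: 6.56517/2 → 3, 8.30598/1 → 8; chars 38.
Subsquare: 0.56517/0.0833333 → 6 → g, 0.30598/0.0416667 → 7 → h; chars gh.
Extended square: 0.06517/0.00833333 → 7, 0.01431/0.00416667 → 3; chars 73.

AA38gh73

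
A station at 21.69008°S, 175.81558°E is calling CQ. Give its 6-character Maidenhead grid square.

Add 180° to longitude and 90° to latitude: 355.8156, 68.3099.
Field: 355.8156/20 → 17 → R, 68.3099/10 → 6 → G; chars RG.
Square: 15.8156/2 → 7, 8.3099/1 → 8; chars 78.
Subsquare: 1.8156/0.0833333 → 21 → v, 0.3099/0.0416667 → 7 → h; chars vh.

RG78vh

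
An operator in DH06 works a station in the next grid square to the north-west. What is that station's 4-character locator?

Longitude square 0; −1 → -1, wraps to 9, carry into field.
Longitude field D = 3; −1 → 2 = C.
Latitude square 6; +1 → 7.

CH97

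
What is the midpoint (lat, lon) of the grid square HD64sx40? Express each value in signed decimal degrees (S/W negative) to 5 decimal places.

-55.03958, -26.46250

Field H=7, D=3: +7·20° lon, +3·10° lat → SW at lon -40°, lat -60°.
Square 6, 4: +6·2° lon, +4·1° lat → SW at lon -28°, lat -56°.
Subsquare s=18, x=23: +18·0.0833333° lon, +23·0.0416667° lat → SW at lon -26.5°, lat -55.0417°.
Extended square 4, 0: +4·0.00833333° lon, +0·0.00416667° lat → SW at lon -26.4667°, lat -55.0417°.
Cell spans 0.00833333° lon × 0.00416667° lat. Centre is SW corner plus half of each.
latitude -55.03958, longitude -26.46250.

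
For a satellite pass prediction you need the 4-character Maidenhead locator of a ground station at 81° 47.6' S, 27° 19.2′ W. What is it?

Offset from 180°W / 90°S: lon 152.68°, lat 8.21°.
Field (20°×10°, letters A–R): lon ⌊152.68/20⌋ = 7 → H; lat ⌊8.21/10⌋ = 0 → A.
Square (2°×1°, digits 0–9): lon ⌊12.68/2⌋ = 6; lat ⌊8.21/1⌋ = 8.

HA68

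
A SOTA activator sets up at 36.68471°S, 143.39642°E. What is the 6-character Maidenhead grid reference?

QF13qh

Shift to the Maidenhead origin (180°W, 90°S): lon 323.3964, lat 53.3153.
Field (20°×10°, letters A–R): 323.3964/20 → 16 → Q, 53.3153/10 → 5 → F; chars QF.
Square (2°×1°, digits 0–9): 3.3964/2 → 1, 3.3153/1 → 3; chars 13.
Subsquare (5′×2.5′, letters a–x): 1.3964/0.0833333 → 16 → q, 0.3153/0.0416667 → 7 → h; chars qh.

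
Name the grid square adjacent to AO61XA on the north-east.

AO71ab

Longitude subsquare x = 23; +1 → 24, wraps to 0 = a, carry into square.
Longitude square 6; +1 → 7.
Latitude subsquare a = 0; +1 → 1 = b.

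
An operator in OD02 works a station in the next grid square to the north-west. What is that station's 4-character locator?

Longitude square 0; −1 → -1, wraps to 9, carry into field.
Longitude field O = 14; −1 → 13 = N.
Latitude square 2; +1 → 3.

ND93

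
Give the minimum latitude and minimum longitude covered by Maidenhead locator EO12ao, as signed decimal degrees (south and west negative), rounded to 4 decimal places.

Field E=4, O=14: +4·20° lon, +14·10° lat → SW at lon -100°, lat 50°.
Square 1, 2: +1·2° lon, +2·1° lat → SW at lon -98°, lat 52°.
Subsquare a=0, o=14: +0·0.0833333° lon, +14·0.0416667° lat → SW at lon -98°, lat 52.5833°.
latitude 52.5833, longitude -98.0000.

52.5833, -98.0000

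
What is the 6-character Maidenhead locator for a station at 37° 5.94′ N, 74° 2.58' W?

FM27xc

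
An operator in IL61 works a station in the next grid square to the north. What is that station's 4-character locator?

Latitude square 1; +1 → 2.
The longitude characters are unchanged.

IL62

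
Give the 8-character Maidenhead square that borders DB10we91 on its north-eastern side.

Longitude extended square 9; +1 → 10, wraps to 0, carry into subsquare.
Longitude subsquare w = 22; +1 → 23 = x.
Latitude extended square 1; +1 → 2.

DB10xe02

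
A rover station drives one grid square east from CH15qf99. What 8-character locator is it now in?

Longitude extended square 9; +1 → 10, wraps to 0, carry into subsquare.
Longitude subsquare q = 16; +1 → 17 = r.
The latitude characters are unchanged.

CH15rf09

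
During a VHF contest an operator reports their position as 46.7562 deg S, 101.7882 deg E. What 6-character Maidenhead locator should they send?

Add 180° to longitude and 90° to latitude: 281.7882, 43.2438.
Field: lon ⌊281.7882/20⌋ = 14 → O; lat ⌊43.2438/10⌋ = 4 → E.
Square: lon ⌊1.7882/2⌋ = 0; lat ⌊3.2438/1⌋ = 3.
Subsquare: lon ⌊1.7882/0.0833333⌋ = 21 → v; lat ⌊0.2438/0.0416667⌋ = 5 → f.

OE03vf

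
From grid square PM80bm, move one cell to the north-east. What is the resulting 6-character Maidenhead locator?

PM80cn

Longitude subsquare b = 1; +1 → 2 = c.
Latitude subsquare m = 12; +1 → 13 = n.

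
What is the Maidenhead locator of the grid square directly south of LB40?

LA49

Latitude square 0; −1 → -1, wraps to 9, carry into field.
Latitude field B = 1; −1 → 0 = A.
The longitude characters are unchanged.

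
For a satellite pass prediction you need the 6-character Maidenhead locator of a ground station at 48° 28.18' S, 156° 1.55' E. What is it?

QE81am

Shift to the Maidenhead origin (180°W, 90°S): lon 336.0258, lat 41.5303.
Field: lon ⌊336.0258/20⌋ = 16 → Q; lat ⌊41.5303/10⌋ = 4 → E.
Square: lon ⌊16.0258/2⌋ = 8; lat ⌊1.5303/1⌋ = 1.
Subsquare: lon ⌊0.0258/0.0833333⌋ = 0 → a; lat ⌊0.5303/0.0416667⌋ = 12 → m.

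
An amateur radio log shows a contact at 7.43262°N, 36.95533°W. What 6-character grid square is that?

Add 180° to longitude and 90° to latitude: 143.0447, 97.4326.
Field: 143.0447/20 → 7 → H, 97.4326/10 → 9 → J; chars HJ.
Square: 3.0447/2 → 1, 7.4326/1 → 7; chars 17.
Subsquare: 1.0447/0.0833333 → 12 → m, 0.4326/0.0416667 → 10 → k; chars mk.

HJ17mk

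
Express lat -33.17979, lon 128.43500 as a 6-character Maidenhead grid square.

PF46ft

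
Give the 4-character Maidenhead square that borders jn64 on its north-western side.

JN55

Longitude square 6; −1 → 5.
Latitude square 4; +1 → 5.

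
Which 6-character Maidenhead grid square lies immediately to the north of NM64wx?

NM65wa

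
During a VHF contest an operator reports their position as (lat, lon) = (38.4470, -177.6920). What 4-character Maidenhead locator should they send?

Shift to the Maidenhead origin (180°W, 90°S): lon 2.31, lat 128.45.
Field: 2.31/20 → 0 → A, 128.45/10 → 12 → M; chars AM.
Square: 2.31/2 → 1, 8.45/1 → 8; chars 18.

AM18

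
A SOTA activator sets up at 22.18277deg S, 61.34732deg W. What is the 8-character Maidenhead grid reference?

FG97ht86

Offset from 180°W / 90°S: lon 118.65268°, lat 67.81723°.
Field: 118.65268/20 → 5 → F, 67.81723/10 → 6 → G; chars FG.
Square: 18.65268/2 → 9, 7.81723/1 → 7; chars 97.
Subsquare: 0.65268/0.0833333 → 7 → h, 0.81723/0.0416667 → 19 → t; chars ht.
Extended square: 0.06935/0.00833333 → 8, 0.02556/0.00416667 → 6; chars 86.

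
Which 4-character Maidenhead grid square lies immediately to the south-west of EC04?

DC93

Longitude square 0; −1 → -1, wraps to 9, carry into field.
Longitude field E = 4; −1 → 3 = D.
Latitude square 4; −1 → 3.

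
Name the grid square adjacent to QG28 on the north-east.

QG39

Longitude square 2; +1 → 3.
Latitude square 8; +1 → 9.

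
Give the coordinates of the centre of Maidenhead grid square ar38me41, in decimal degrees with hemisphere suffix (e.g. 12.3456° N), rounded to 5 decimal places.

88.17292° N, 172.96250° W

Field A=0, R=17: +0·20° lon, +17·10° lat → SW at lon -180°, lat 80°.
Square 3, 8: +3·2° lon, +8·1° lat → SW at lon -174°, lat 88°.
Subsquare m=12, e=4: +12·0.0833333° lon, +4·0.0416667° lat → SW at lon -173°, lat 88.1667°.
Extended square 4, 1: +4·0.00833333° lon, +1·0.00416667° lat → SW at lon -172.967°, lat 88.1708°.
Cell spans 0.00833333° lon × 0.00416667° lat. Centre is SW corner plus half of each.
latitude 88.17292° N, longitude 172.96250° W.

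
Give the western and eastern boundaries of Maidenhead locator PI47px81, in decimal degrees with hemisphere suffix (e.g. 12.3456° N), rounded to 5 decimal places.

129.31667° E, 129.32500° E

Field P=15, I=8: +15·20° lon, +8·10° lat → SW at lon 120°, lat -10°.
Square 4, 7: +4·2° lon, +7·1° lat → SW at lon 128°, lat -3°.
Subsquare p=15, x=23: +15·0.0833333° lon, +23·0.0416667° lat → SW at lon 129.25°, lat -2.04167°.
Extended square 8, 1: +8·0.00833333° lon, +1·0.00416667° lat → SW at lon 129.317°, lat -2.0375°.
Cell spans 0.00833333° lon × 0.00416667° lat.
west 129.31667° E, east 129.32500° E.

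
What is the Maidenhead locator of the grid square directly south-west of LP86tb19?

Longitude extended square 1; −1 → 0.
Latitude extended square 9; −1 → 8.

LP86tb08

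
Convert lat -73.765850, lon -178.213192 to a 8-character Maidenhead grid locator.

AB06vf46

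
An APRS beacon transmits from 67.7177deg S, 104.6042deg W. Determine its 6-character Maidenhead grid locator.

DC72qg

Shift to the Maidenhead origin (180°W, 90°S): lon 75.3958, lat 22.2823.
Field: 75.3958/20 → 3 → D, 22.2823/10 → 2 → C; chars DC.
Square: 15.3958/2 → 7, 2.2823/1 → 2; chars 72.
Subsquare: 1.3958/0.0833333 → 16 → q, 0.2823/0.0416667 → 6 → g; chars qg.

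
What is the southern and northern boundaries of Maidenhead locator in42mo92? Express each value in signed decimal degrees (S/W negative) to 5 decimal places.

42.59167, 42.59583

Field I=8, N=13: +8·20° lon, +13·10° lat → SW at lon -20°, lat 40°.
Square 4, 2: +4·2° lon, +2·1° lat → SW at lon -12°, lat 42°.
Subsquare m=12, o=14: +12·0.0833333° lon, +14·0.0416667° lat → SW at lon -11°, lat 42.5833°.
Extended square 9, 2: +9·0.00833333° lon, +2·0.00416667° lat → SW at lon -10.925°, lat 42.5917°.
Cell spans 0.00833333° lon × 0.00416667° lat.
south 42.59167, north 42.59583.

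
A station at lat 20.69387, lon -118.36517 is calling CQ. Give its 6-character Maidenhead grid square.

Shift to the Maidenhead origin (180°W, 90°S): lon 61.6348, lat 110.6939.
Field (20°×10°, letters A–R): 61.6348/20 → 3 → D, 110.6939/10 → 11 → L; chars DL.
Square (2°×1°, digits 0–9): 1.6348/2 → 0, 0.6939/1 → 0; chars 00.
Subsquare (5′×2.5′, letters a–x): 1.6348/0.0833333 → 19 → t, 0.6939/0.0416667 → 16 → q; chars tq.

DL00tq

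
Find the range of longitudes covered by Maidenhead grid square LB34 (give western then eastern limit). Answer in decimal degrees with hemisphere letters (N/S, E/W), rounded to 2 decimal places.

Field L=11, B=1: +11·20° lon, +1·10° lat → SW at lon 40°, lat -80°.
Square 3, 4: +3·2° lon, +4·1° lat → SW at lon 46°, lat -76°.
Cell spans 2° lon × 1° lat.
west 46.00° E, east 48.00° E.

46.00° E, 48.00° E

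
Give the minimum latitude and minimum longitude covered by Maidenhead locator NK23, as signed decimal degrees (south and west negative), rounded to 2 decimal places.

Field N=13, K=10: +13·20° lon, +10·10° lat → SW at lon 80°, lat 10°.
Square 2, 3: +2·2° lon, +3·1° lat → SW at lon 84°, lat 13°.
latitude 13.00, longitude 84.00.

13.00, 84.00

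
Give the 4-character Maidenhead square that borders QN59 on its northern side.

QO50

Latitude square 9; +1 → 10, wraps to 0, carry into field.
Latitude field N = 13; +1 → 14 = O.
The longitude characters are unchanged.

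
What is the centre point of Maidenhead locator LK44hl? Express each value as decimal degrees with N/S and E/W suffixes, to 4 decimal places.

14.4792° N, 48.6250° E

Field L=11, K=10: +11·20° lon, +10·10° lat → SW at lon 40°, lat 10°.
Square 4, 4: +4·2° lon, +4·1° lat → SW at lon 48°, lat 14°.
Subsquare h=7, l=11: +7·0.0833333° lon, +11·0.0416667° lat → SW at lon 48.5833°, lat 14.4583°.
Cell spans 0.0833333° lon × 0.0416667° lat. Centre is SW corner plus half of each.
latitude 14.4792° N, longitude 48.6250° E.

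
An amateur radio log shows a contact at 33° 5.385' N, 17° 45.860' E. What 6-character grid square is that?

Offset from 180°W / 90°S: lon 197.7643°, lat 123.0898°.
Field (20°×10°, letters A–R): lon ⌊197.7643/20⌋ = 9 → J; lat ⌊123.0898/10⌋ = 12 → M.
Square (2°×1°, digits 0–9): lon ⌊17.7643/2⌋ = 8; lat ⌊3.0898/1⌋ = 3.
Subsquare (5′×2.5′, letters a–x): lon ⌊1.7643/0.0833333⌋ = 21 → v; lat ⌊0.0898/0.0416667⌋ = 2 → c.

JM83vc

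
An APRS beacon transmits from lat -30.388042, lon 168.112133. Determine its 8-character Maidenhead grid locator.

RF49bo36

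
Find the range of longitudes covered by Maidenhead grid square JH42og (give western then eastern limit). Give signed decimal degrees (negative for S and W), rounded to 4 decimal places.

Field J=9, H=7: +9·20° lon, +7·10° lat → SW at lon 0°, lat -20°.
Square 4, 2: +4·2° lon, +2·1° lat → SW at lon 8°, lat -18°.
Subsquare o=14, g=6: +14·0.0833333° lon, +6·0.0416667° lat → SW at lon 9.16667°, lat -17.75°.
Cell spans 0.0833333° lon × 0.0416667° lat.
west 9.1667, east 9.2500.

9.1667, 9.2500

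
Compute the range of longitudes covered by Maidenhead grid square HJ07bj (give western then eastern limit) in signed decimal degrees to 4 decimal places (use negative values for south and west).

-39.9167, -39.8333

Field H=7, J=9: +7·20° lon, +9·10° lat → SW at lon -40°, lat 0°.
Square 0, 7: +0·2° lon, +7·1° lat → SW at lon -40°, lat 7°.
Subsquare b=1, j=9: +1·0.0833333° lon, +9·0.0416667° lat → SW at lon -39.9167°, lat 7.375°.
Cell spans 0.0833333° lon × 0.0416667° lat.
west -39.9167, east -39.8333.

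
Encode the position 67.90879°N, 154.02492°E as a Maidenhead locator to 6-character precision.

Add 180° to longitude and 90° to latitude: 334.0249, 157.9088.
Field (20°×10°, letters A–R): 334.0249/20 → 16 → Q, 157.9088/10 → 15 → P; chars QP.
Square (2°×1°, digits 0–9): 14.0249/2 → 7, 7.9088/1 → 7; chars 77.
Subsquare (5′×2.5′, letters a–x): 0.0249/0.0833333 → 0 → a, 0.9088/0.0416667 → 21 → v; chars av.

QP77av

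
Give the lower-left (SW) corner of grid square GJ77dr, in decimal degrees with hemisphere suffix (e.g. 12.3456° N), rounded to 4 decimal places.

Field G=6, J=9: +6·20° lon, +9·10° lat → SW at lon -60°, lat 0°.
Square 7, 7: +7·2° lon, +7·1° lat → SW at lon -46°, lat 7°.
Subsquare d=3, r=17: +3·0.0833333° lon, +17·0.0416667° lat → SW at lon -45.75°, lat 7.70833°.
latitude 7.7083° N, longitude 45.7500° W.

7.7083° N, 45.7500° W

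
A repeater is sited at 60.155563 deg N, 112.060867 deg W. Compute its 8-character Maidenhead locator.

DP30xd27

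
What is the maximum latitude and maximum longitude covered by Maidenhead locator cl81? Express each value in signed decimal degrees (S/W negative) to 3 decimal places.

22.000, -122.000

Field C=2, L=11: +2·20° lon, +11·10° lat → SW at lon -140°, lat 20°.
Square 8, 1: +8·2° lon, +1·1° lat → SW at lon -124°, lat 21°.
Cell spans 2° lon × 1° lat. NE corner is SW corner plus one full cell.
latitude 22.000, longitude -122.000.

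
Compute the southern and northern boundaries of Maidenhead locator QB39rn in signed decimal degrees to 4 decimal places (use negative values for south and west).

-70.4583, -70.4167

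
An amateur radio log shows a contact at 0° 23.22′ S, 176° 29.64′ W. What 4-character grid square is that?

AI19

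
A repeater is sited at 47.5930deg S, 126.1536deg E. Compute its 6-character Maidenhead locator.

Add 180° to longitude and 90° to latitude: 306.1536, 42.4070.
Field: 306.1536/20 → 15 → P, 42.4070/10 → 4 → E; chars PE.
Square: 6.1536/2 → 3, 2.4070/1 → 2; chars 32.
Subsquare: 0.1536/0.0833333 → 1 → b, 0.4070/0.0416667 → 9 → j; chars bj.

PE32bj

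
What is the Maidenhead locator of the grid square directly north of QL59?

Latitude square 9; +1 → 10, wraps to 0, carry into field.
Latitude field L = 11; +1 → 12 = M.
The longitude characters are unchanged.

QM50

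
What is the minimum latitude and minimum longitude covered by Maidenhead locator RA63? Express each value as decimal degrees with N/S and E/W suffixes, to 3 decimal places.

Field R=17, A=0: +17·20° lon, +0·10° lat → SW at lon 160°, lat -90°.
Square 6, 3: +6·2° lon, +3·1° lat → SW at lon 172°, lat -87°.
latitude 87.000° S, longitude 172.000° E.

87.000° S, 172.000° E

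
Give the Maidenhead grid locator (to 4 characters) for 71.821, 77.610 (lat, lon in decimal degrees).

Shift to the Maidenhead origin (180°W, 90°S): lon 257.61, lat 161.82.
Field (20°×10°, letters A–R): lon ⌊257.61/20⌋ = 12 → M; lat ⌊161.82/10⌋ = 16 → Q.
Square (2°×1°, digits 0–9): lon ⌊17.61/2⌋ = 8; lat ⌊1.82/1⌋ = 1.

MQ81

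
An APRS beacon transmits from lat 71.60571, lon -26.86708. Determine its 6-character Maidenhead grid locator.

Add 180° to longitude and 90° to latitude: 153.1329, 161.6057.
Field: lon ⌊153.1329/20⌋ = 7 → H; lat ⌊161.6057/10⌋ = 16 → Q.
Square: lon ⌊13.1329/2⌋ = 6; lat ⌊1.6057/1⌋ = 1.
Subsquare: lon ⌊1.1329/0.0833333⌋ = 13 → n; lat ⌊0.6057/0.0416667⌋ = 14 → o.

HQ61no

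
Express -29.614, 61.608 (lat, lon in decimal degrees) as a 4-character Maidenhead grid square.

MG00

Shift to the Maidenhead origin (180°W, 90°S): lon 241.61, lat 60.39.
Field: 241.61/20 → 12 → M, 60.39/10 → 6 → G; chars MG.
Square: 1.61/2 → 0, 0.39/1 → 0; chars 00.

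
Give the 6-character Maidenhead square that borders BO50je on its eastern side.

Longitude subsquare j = 9; +1 → 10 = k.
The latitude characters are unchanged.

BO50ke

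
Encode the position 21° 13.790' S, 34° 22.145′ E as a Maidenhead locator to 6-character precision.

KG78es

Offset from 180°W / 90°S: lon 214.3691°, lat 68.7702°.
Field (20°×10°, letters A–R): 214.3691/20 → 10 → K, 68.7702/10 → 6 → G; chars KG.
Square (2°×1°, digits 0–9): 14.3691/2 → 7, 8.7702/1 → 8; chars 78.
Subsquare (5′×2.5′, letters a–x): 0.3691/0.0833333 → 4 → e, 0.7702/0.0416667 → 18 → s; chars es.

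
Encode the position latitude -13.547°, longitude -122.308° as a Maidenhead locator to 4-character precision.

Offset from 180°W / 90°S: lon 57.69°, lat 76.45°.
Field (20°×10°, letters A–R): 57.69/20 → 2 → C, 76.45/10 → 7 → H; chars CH.
Square (2°×1°, digits 0–9): 17.69/2 → 8, 6.45/1 → 6; chars 86.

CH86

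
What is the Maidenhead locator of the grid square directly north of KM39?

Latitude square 9; +1 → 10, wraps to 0, carry into field.
Latitude field M = 12; +1 → 13 = N.
The longitude characters are unchanged.

KN30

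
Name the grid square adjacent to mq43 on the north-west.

MQ34

Longitude square 4; −1 → 3.
Latitude square 3; +1 → 4.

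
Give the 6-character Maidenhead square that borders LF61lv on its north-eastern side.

Longitude subsquare l = 11; +1 → 12 = m.
Latitude subsquare v = 21; +1 → 22 = w.

LF61mw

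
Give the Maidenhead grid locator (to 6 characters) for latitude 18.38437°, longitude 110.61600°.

OK58hj

Add 180° to longitude and 90° to latitude: 290.6160, 108.3844.
Field: 290.6160/20 → 14 → O, 108.3844/10 → 10 → K; chars OK.
Square: 10.6160/2 → 5, 8.3844/1 → 8; chars 58.
Subsquare: 0.6160/0.0833333 → 7 → h, 0.3844/0.0416667 → 9 → j; chars hj.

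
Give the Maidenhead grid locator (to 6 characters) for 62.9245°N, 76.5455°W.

FP12rw

Shift to the Maidenhead origin (180°W, 90°S): lon 103.4545, lat 152.9245.
Field (20°×10°, letters A–R): 103.4545/20 → 5 → F, 152.9245/10 → 15 → P; chars FP.
Square (2°×1°, digits 0–9): 3.4545/2 → 1, 2.9245/1 → 2; chars 12.
Subsquare (5′×2.5′, letters a–x): 1.4545/0.0833333 → 17 → r, 0.9245/0.0416667 → 22 → w; chars rw.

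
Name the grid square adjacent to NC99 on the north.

ND90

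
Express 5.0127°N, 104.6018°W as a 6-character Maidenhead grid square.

DJ75qa

Offset from 180°W / 90°S: lon 75.3982°, lat 95.0127°.
Field (20°×10°, letters A–R): lon ⌊75.3982/20⌋ = 3 → D; lat ⌊95.0127/10⌋ = 9 → J.
Square (2°×1°, digits 0–9): lon ⌊15.3982/2⌋ = 7; lat ⌊5.0127/1⌋ = 5.
Subsquare (5′×2.5′, letters a–x): lon ⌊1.3982/0.0833333⌋ = 16 → q; lat ⌊0.0127/0.0416667⌋ = 0 → a.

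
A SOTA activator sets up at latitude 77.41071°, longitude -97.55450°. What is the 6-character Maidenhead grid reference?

EQ17fj

Shift to the Maidenhead origin (180°W, 90°S): lon 82.4455, lat 167.4107.
Field: lon ⌊82.4455/20⌋ = 4 → E; lat ⌊167.4107/10⌋ = 16 → Q.
Square: lon ⌊2.4455/2⌋ = 1; lat ⌊7.4107/1⌋ = 7.
Subsquare: lon ⌊0.4455/0.0833333⌋ = 5 → f; lat ⌊0.4107/0.0416667⌋ = 9 → j.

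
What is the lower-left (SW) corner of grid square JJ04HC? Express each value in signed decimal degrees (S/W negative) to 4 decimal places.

4.0833, 0.5833

Field J=9, J=9: +9·20° lon, +9·10° lat → SW at lon 0°, lat 0°.
Square 0, 4: +0·2° lon, +4·1° lat → SW at lon 0°, lat 4°.
Subsquare h=7, c=2: +7·0.0833333° lon, +2·0.0416667° lat → SW at lon 0.583333°, lat 4.08333°.
latitude 4.0833, longitude 0.5833.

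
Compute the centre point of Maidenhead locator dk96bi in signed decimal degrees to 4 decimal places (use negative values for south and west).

Field D=3, K=10: +3·20° lon, +10·10° lat → SW at lon -120°, lat 10°.
Square 9, 6: +9·2° lon, +6·1° lat → SW at lon -102°, lat 16°.
Subsquare b=1, i=8: +1·0.0833333° lon, +8·0.0416667° lat → SW at lon -101.917°, lat 16.3333°.
Cell spans 0.0833333° lon × 0.0416667° lat. Centre is SW corner plus half of each.
latitude 16.3542, longitude -101.8750.

16.3542, -101.8750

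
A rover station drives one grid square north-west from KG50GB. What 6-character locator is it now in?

KG50fc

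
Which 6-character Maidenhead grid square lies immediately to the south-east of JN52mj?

Longitude subsquare m = 12; +1 → 13 = n.
Latitude subsquare j = 9; −1 → 8 = i.

JN52ni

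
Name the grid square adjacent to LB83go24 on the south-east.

LB83go33

Longitude extended square 2; +1 → 3.
Latitude extended square 4; −1 → 3.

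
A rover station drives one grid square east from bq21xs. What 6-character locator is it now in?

BQ31as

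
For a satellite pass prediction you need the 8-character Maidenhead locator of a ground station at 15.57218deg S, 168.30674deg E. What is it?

RH44dk62

Add 180° to longitude and 90° to latitude: 348.30674, 74.42782.
Field: 348.30674/20 → 17 → R, 74.42782/10 → 7 → H; chars RH.
Square: 8.30674/2 → 4, 4.42782/1 → 4; chars 44.
Subsquare: 0.30674/0.0833333 → 3 → d, 0.42782/0.0416667 → 10 → k; chars dk.
Extended square: 0.05674/0.00833333 → 6, 0.01115/0.00416667 → 2; chars 62.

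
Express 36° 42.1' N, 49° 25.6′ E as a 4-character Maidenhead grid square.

LM46

Add 180° to longitude and 90° to latitude: 229.43, 126.70.
Field: 229.43/20 → 11 → L, 126.70/10 → 12 → M; chars LM.
Square: 9.43/2 → 4, 6.70/1 → 6; chars 46.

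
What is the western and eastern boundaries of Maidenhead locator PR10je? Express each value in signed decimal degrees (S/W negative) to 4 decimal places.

122.7500, 122.8333

Field P=15, R=17: +15·20° lon, +17·10° lat → SW at lon 120°, lat 80°.
Square 1, 0: +1·2° lon, +0·1° lat → SW at lon 122°, lat 80°.
Subsquare j=9, e=4: +9·0.0833333° lon, +4·0.0416667° lat → SW at lon 122.75°, lat 80.1667°.
Cell spans 0.0833333° lon × 0.0416667° lat.
west 122.7500, east 122.8333.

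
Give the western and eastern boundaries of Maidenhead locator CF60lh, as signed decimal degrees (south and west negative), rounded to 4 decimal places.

-127.0833, -127.0000

Field C=2, F=5: +2·20° lon, +5·10° lat → SW at lon -140°, lat -40°.
Square 6, 0: +6·2° lon, +0·1° lat → SW at lon -128°, lat -40°.
Subsquare l=11, h=7: +11·0.0833333° lon, +7·0.0416667° lat → SW at lon -127.083°, lat -39.7083°.
Cell spans 0.0833333° lon × 0.0416667° lat.
west -127.0833, east -127.0000.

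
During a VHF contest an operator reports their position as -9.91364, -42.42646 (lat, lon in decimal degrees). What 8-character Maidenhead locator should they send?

Add 180° to longitude and 90° to latitude: 137.57354, 80.08636.
Field: 137.57354/20 → 6 → G, 80.08636/10 → 8 → I; chars GI.
Square: 17.57354/2 → 8, 0.08636/1 → 0; chars 80.
Subsquare: 1.57354/0.0833333 → 18 → s, 0.08636/0.0416667 → 2 → c; chars sc.
Extended square: 0.07354/0.00833333 → 8, 0.00303/0.00416667 → 0; chars 80.

GI80sc80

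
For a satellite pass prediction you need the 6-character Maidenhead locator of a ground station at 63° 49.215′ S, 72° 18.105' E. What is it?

MC66de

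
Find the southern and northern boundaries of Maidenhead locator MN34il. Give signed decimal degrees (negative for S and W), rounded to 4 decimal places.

44.4583, 44.5000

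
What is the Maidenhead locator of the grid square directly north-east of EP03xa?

Longitude subsquare x = 23; +1 → 24, wraps to 0 = a, carry into square.
Longitude square 0; +1 → 1.
Latitude subsquare a = 0; +1 → 1 = b.

EP13ab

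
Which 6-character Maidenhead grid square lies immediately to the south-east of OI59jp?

Longitude subsquare j = 9; +1 → 10 = k.
Latitude subsquare p = 15; −1 → 14 = o.

OI59ko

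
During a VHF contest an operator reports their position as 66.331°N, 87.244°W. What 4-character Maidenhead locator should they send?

Shift to the Maidenhead origin (180°W, 90°S): lon 92.76, lat 156.33.
Field: 92.76/20 → 4 → E, 156.33/10 → 15 → P; chars EP.
Square: 12.76/2 → 6, 6.33/1 → 6; chars 66.

EP66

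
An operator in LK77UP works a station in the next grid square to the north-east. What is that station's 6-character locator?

Longitude subsquare u = 20; +1 → 21 = v.
Latitude subsquare p = 15; +1 → 16 = q.

LK77vq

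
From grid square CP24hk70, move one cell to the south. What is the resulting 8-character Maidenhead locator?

Latitude extended square 0; −1 → -1, wraps to 9, carry into subsquare.
Latitude subsquare k = 10; −1 → 9 = j.
The longitude characters are unchanged.

CP24hj79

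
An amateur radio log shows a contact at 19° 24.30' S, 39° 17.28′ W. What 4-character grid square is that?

HH00

Add 180° to longitude and 90° to latitude: 140.71, 70.59.
Field: lon ⌊140.71/20⌋ = 7 → H; lat ⌊70.59/10⌋ = 7 → H.
Square: lon ⌊0.71/2⌋ = 0; lat ⌊0.59/1⌋ = 0.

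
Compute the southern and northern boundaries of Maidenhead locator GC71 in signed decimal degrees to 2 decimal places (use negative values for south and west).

-69.00, -68.00

Field G=6, C=2: +6·20° lon, +2·10° lat → SW at lon -60°, lat -70°.
Square 7, 1: +7·2° lon, +1·1° lat → SW at lon -46°, lat -69°.
Cell spans 2° lon × 1° lat.
south -69.00, north -68.00.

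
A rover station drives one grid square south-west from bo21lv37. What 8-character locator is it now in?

BO21lv26

Longitude extended square 3; −1 → 2.
Latitude extended square 7; −1 → 6.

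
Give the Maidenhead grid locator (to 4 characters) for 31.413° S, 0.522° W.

Shift to the Maidenhead origin (180°W, 90°S): lon 179.48, lat 58.59.
Field: lon ⌊179.48/20⌋ = 8 → I; lat ⌊58.59/10⌋ = 5 → F.
Square: lon ⌊19.48/2⌋ = 9; lat ⌊8.59/1⌋ = 8.

IF98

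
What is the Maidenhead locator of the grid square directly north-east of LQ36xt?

LQ46au

Longitude subsquare x = 23; +1 → 24, wraps to 0 = a, carry into square.
Longitude square 3; +1 → 4.
Latitude subsquare t = 19; +1 → 20 = u.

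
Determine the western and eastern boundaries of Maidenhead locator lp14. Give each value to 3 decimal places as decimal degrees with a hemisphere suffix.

42.000° E, 44.000° E

Field L=11, P=15: +11·20° lon, +15·10° lat → SW at lon 40°, lat 60°.
Square 1, 4: +1·2° lon, +4·1° lat → SW at lon 42°, lat 64°.
Cell spans 2° lon × 1° lat.
west 42.000° E, east 44.000° E.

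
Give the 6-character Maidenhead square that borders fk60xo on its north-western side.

Longitude subsquare x = 23; −1 → 22 = w.
Latitude subsquare o = 14; +1 → 15 = p.

FK60wp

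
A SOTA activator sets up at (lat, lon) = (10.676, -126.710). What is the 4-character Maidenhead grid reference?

CK60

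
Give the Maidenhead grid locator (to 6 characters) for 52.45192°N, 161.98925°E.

RO02xk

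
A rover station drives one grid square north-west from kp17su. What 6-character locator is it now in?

Longitude subsquare s = 18; −1 → 17 = r.
Latitude subsquare u = 20; +1 → 21 = v.

KP17rv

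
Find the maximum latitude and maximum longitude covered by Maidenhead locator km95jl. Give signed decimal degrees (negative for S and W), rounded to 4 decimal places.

35.5000, 38.8333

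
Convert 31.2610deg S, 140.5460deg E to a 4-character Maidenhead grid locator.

QF08

Offset from 180°W / 90°S: lon 320.55°, lat 58.74°.
Field: lon ⌊320.55/20⌋ = 16 → Q; lat ⌊58.74/10⌋ = 5 → F.
Square: lon ⌊0.55/2⌋ = 0; lat ⌊8.74/1⌋ = 8.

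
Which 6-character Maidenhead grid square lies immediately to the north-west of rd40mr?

Longitude subsquare m = 12; −1 → 11 = l.
Latitude subsquare r = 17; +1 → 18 = s.

RD40ls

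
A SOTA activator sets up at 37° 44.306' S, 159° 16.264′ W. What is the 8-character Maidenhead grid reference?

BF02ig72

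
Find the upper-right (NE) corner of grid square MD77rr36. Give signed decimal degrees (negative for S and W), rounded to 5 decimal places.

Field M=12, D=3: +12·20° lon, +3·10° lat → SW at lon 60°, lat -60°.
Square 7, 7: +7·2° lon, +7·1° lat → SW at lon 74°, lat -53°.
Subsquare r=17, r=17: +17·0.0833333° lon, +17·0.0416667° lat → SW at lon 75.4167°, lat -52.2917°.
Extended square 3, 6: +3·0.00833333° lon, +6·0.00416667° lat → SW at lon 75.4417°, lat -52.2667°.
Cell spans 0.00833333° lon × 0.00416667° lat. NE corner is SW corner plus one full cell.
latitude -52.26250, longitude 75.45000.

-52.26250, 75.45000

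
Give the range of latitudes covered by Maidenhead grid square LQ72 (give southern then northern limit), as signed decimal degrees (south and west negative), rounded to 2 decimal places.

72.00, 73.00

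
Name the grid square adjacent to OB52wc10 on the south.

OB52wb19

Latitude extended square 0; −1 → -1, wraps to 9, carry into subsquare.
Latitude subsquare c = 2; −1 → 1 = b.
The longitude characters are unchanged.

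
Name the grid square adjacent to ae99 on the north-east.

BF00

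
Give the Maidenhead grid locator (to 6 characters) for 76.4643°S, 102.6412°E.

Offset from 180°W / 90°S: lon 282.6412°, lat 13.5357°.
Field (20°×10°, letters A–R): lon ⌊282.6412/20⌋ = 14 → O; lat ⌊13.5357/10⌋ = 1 → B.
Square (2°×1°, digits 0–9): lon ⌊2.6412/2⌋ = 1; lat ⌊3.5357/1⌋ = 3.
Subsquare (5′×2.5′, letters a–x): lon ⌊0.6412/0.0833333⌋ = 7 → h; lat ⌊0.5357/0.0416667⌋ = 12 → m.

OB13hm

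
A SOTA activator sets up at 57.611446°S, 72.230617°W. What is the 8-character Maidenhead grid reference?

FD32vj23

Add 180° to longitude and 90° to latitude: 107.76938, 32.38855.
Field: lon ⌊107.76938/20⌋ = 5 → F; lat ⌊32.38855/10⌋ = 3 → D.
Square: lon ⌊7.76938/2⌋ = 3; lat ⌊2.38855/1⌋ = 2.
Subsquare: lon ⌊1.76938/0.0833333⌋ = 21 → v; lat ⌊0.38855/0.0416667⌋ = 9 → j.
Extended square: lon ⌊0.01938/0.00833333⌋ = 2; lat ⌊0.01355/0.00416667⌋ = 3.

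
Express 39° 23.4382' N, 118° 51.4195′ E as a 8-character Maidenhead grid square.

Add 180° to longitude and 90° to latitude: 298.85699, 129.39064.
Field: 298.85699/20 → 14 → O, 129.39064/10 → 12 → M; chars OM.
Square: 18.85699/2 → 9, 9.39064/1 → 9; chars 99.
Subsquare: 0.85699/0.0833333 → 10 → k, 0.39064/0.0416667 → 9 → j; chars kj.
Extended square: 0.02366/0.00833333 → 2, 0.01564/0.00416667 → 3; chars 23.

OM99kj23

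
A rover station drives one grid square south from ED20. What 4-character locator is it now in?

EC29

Latitude square 0; −1 → -1, wraps to 9, carry into field.
Latitude field D = 3; −1 → 2 = C.
The longitude characters are unchanged.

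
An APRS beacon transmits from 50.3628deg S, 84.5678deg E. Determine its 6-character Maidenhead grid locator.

ND29gp

Offset from 180°W / 90°S: lon 264.5678°, lat 39.6372°.
Field (20°×10°, letters A–R): lon ⌊264.5678/20⌋ = 13 → N; lat ⌊39.6372/10⌋ = 3 → D.
Square (2°×1°, digits 0–9): lon ⌊4.5678/2⌋ = 2; lat ⌊9.6372/1⌋ = 9.
Subsquare (5′×2.5′, letters a–x): lon ⌊0.5678/0.0833333⌋ = 6 → g; lat ⌊0.6372/0.0416667⌋ = 15 → p.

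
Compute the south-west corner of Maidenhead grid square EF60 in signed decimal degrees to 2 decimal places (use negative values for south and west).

Field E=4, F=5: +4·20° lon, +5·10° lat → SW at lon -100°, lat -40°.
Square 6, 0: +6·2° lon, +0·1° lat → SW at lon -88°, lat -40°.
latitude -40.00, longitude -88.00.

-40.00, -88.00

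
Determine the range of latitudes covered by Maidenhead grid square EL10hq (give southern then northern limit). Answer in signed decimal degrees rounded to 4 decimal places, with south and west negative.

Field E=4, L=11: +4·20° lon, +11·10° lat → SW at lon -100°, lat 20°.
Square 1, 0: +1·2° lon, +0·1° lat → SW at lon -98°, lat 20°.
Subsquare h=7, q=16: +7·0.0833333° lon, +16·0.0416667° lat → SW at lon -97.4167°, lat 20.6667°.
Cell spans 0.0833333° lon × 0.0416667° lat.
south 20.6667, north 20.7083.

20.6667, 20.7083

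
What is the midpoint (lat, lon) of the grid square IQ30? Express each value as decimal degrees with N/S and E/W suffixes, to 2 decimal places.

Field I=8, Q=16: +8·20° lon, +16·10° lat → SW at lon -20°, lat 70°.
Square 3, 0: +3·2° lon, +0·1° lat → SW at lon -14°, lat 70°.
Cell spans 2° lon × 1° lat. Centre is SW corner plus half of each.
latitude 70.50° N, longitude 13.00° W.

70.50° N, 13.00° W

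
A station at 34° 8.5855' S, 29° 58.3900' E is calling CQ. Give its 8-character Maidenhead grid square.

KF45xu65

Shift to the Maidenhead origin (180°W, 90°S): lon 209.97317, lat 55.85691.
Field: lon ⌊209.97317/20⌋ = 10 → K; lat ⌊55.85691/10⌋ = 5 → F.
Square: lon ⌊9.97317/2⌋ = 4; lat ⌊5.85691/1⌋ = 5.
Subsquare: lon ⌊1.97317/0.0833333⌋ = 23 → x; lat ⌊0.85691/0.0416667⌋ = 20 → u.
Extended square: lon ⌊0.05650/0.00833333⌋ = 6; lat ⌊0.02358/0.00416667⌋ = 5.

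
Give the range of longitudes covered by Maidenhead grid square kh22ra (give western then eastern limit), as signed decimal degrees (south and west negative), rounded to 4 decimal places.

25.4167, 25.5000

Field K=10, H=7: +10·20° lon, +7·10° lat → SW at lon 20°, lat -20°.
Square 2, 2: +2·2° lon, +2·1° lat → SW at lon 24°, lat -18°.
Subsquare r=17, a=0: +17·0.0833333° lon, +0·0.0416667° lat → SW at lon 25.4167°, lat -18°.
Cell spans 0.0833333° lon × 0.0416667° lat.
west 25.4167, east 25.5000.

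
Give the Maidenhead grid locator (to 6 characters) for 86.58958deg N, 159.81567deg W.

Shift to the Maidenhead origin (180°W, 90°S): lon 20.1843, lat 176.5896.
Field (20°×10°, letters A–R): 20.1843/20 → 1 → B, 176.5896/10 → 17 → R; chars BR.
Square (2°×1°, digits 0–9): 0.1843/2 → 0, 6.5896/1 → 6; chars 06.
Subsquare (5′×2.5′, letters a–x): 0.1843/0.0833333 → 2 → c, 0.5896/0.0416667 → 14 → o; chars co.

BR06co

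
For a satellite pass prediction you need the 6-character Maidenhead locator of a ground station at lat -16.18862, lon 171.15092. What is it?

RH53nt

Add 180° to longitude and 90° to latitude: 351.1509, 73.8114.
Field (20°×10°, letters A–R): 351.1509/20 → 17 → R, 73.8114/10 → 7 → H; chars RH.
Square (2°×1°, digits 0–9): 11.1509/2 → 5, 3.8114/1 → 3; chars 53.
Subsquare (5′×2.5′, letters a–x): 1.1509/0.0833333 → 13 → n, 0.8114/0.0416667 → 19 → t; chars nt.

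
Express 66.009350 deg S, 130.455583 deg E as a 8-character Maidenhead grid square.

PC53fx47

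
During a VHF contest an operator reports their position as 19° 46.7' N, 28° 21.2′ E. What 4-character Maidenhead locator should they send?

KK49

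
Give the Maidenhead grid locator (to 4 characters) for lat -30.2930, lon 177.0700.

Shift to the Maidenhead origin (180°W, 90°S): lon 357.07, lat 59.71.
Field (20°×10°, letters A–R): 357.07/20 → 17 → R, 59.71/10 → 5 → F; chars RF.
Square (2°×1°, digits 0–9): 17.07/2 → 8, 9.71/1 → 9; chars 89.

RF89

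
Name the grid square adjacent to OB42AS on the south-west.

OB32xr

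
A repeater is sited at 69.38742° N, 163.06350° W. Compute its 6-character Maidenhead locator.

AP89lj

Add 180° to longitude and 90° to latitude: 16.9365, 159.3874.
Field (20°×10°, letters A–R): lon ⌊16.9365/20⌋ = 0 → A; lat ⌊159.3874/10⌋ = 15 → P.
Square (2°×1°, digits 0–9): lon ⌊16.9365/2⌋ = 8; lat ⌊9.3874/1⌋ = 9.
Subsquare (5′×2.5′, letters a–x): lon ⌊0.9365/0.0833333⌋ = 11 → l; lat ⌊0.3874/0.0416667⌋ = 9 → j.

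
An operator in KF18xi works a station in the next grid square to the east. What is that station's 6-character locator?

Longitude subsquare x = 23; +1 → 24, wraps to 0 = a, carry into square.
Longitude square 1; +1 → 2.
The latitude characters are unchanged.

KF28ai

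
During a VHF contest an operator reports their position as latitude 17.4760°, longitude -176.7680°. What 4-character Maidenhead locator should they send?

Offset from 180°W / 90°S: lon 3.23°, lat 107.48°.
Field (20°×10°, letters A–R): 3.23/20 → 0 → A, 107.48/10 → 10 → K; chars AK.
Square (2°×1°, digits 0–9): 3.23/2 → 1, 7.48/1 → 7; chars 17.

AK17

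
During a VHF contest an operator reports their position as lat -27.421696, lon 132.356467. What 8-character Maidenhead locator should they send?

Offset from 180°W / 90°S: lon 312.35647°, lat 62.57830°.
Field (20°×10°, letters A–R): lon ⌊312.35647/20⌋ = 15 → P; lat ⌊62.57830/10⌋ = 6 → G.
Square (2°×1°, digits 0–9): lon ⌊12.35647/2⌋ = 6; lat ⌊2.57830/1⌋ = 2.
Subsquare (5′×2.5′, letters a–x): lon ⌊0.35647/0.0833333⌋ = 4 → e; lat ⌊0.57830/0.0416667⌋ = 13 → n.
Extended square (30″×15″, digits 0–9): lon ⌊0.02313/0.00833333⌋ = 2; lat ⌊0.03664/0.00416667⌋ = 8.

PG62en28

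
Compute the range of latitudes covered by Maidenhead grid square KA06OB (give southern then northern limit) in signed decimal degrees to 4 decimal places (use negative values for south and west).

-83.9583, -83.9167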